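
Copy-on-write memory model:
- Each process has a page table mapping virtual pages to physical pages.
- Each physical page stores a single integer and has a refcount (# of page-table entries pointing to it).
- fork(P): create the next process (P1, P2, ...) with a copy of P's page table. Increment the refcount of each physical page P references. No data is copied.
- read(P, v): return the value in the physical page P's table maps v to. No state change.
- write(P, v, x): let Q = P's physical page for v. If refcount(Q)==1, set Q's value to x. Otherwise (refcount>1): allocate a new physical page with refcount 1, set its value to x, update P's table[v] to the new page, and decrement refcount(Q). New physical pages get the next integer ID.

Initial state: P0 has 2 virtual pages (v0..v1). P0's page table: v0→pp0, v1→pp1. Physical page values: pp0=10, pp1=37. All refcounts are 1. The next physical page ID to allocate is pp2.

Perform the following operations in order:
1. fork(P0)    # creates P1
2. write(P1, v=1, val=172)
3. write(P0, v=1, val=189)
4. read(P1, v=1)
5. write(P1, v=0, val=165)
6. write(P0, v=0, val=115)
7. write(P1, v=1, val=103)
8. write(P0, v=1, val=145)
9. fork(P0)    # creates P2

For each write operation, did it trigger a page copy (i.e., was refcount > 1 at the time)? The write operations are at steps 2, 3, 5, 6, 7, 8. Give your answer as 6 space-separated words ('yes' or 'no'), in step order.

Op 1: fork(P0) -> P1. 2 ppages; refcounts: pp0:2 pp1:2
Op 2: write(P1, v1, 172). refcount(pp1)=2>1 -> COPY to pp2. 3 ppages; refcounts: pp0:2 pp1:1 pp2:1
Op 3: write(P0, v1, 189). refcount(pp1)=1 -> write in place. 3 ppages; refcounts: pp0:2 pp1:1 pp2:1
Op 4: read(P1, v1) -> 172. No state change.
Op 5: write(P1, v0, 165). refcount(pp0)=2>1 -> COPY to pp3. 4 ppages; refcounts: pp0:1 pp1:1 pp2:1 pp3:1
Op 6: write(P0, v0, 115). refcount(pp0)=1 -> write in place. 4 ppages; refcounts: pp0:1 pp1:1 pp2:1 pp3:1
Op 7: write(P1, v1, 103). refcount(pp2)=1 -> write in place. 4 ppages; refcounts: pp0:1 pp1:1 pp2:1 pp3:1
Op 8: write(P0, v1, 145). refcount(pp1)=1 -> write in place. 4 ppages; refcounts: pp0:1 pp1:1 pp2:1 pp3:1
Op 9: fork(P0) -> P2. 4 ppages; refcounts: pp0:2 pp1:2 pp2:1 pp3:1

yes no yes no no no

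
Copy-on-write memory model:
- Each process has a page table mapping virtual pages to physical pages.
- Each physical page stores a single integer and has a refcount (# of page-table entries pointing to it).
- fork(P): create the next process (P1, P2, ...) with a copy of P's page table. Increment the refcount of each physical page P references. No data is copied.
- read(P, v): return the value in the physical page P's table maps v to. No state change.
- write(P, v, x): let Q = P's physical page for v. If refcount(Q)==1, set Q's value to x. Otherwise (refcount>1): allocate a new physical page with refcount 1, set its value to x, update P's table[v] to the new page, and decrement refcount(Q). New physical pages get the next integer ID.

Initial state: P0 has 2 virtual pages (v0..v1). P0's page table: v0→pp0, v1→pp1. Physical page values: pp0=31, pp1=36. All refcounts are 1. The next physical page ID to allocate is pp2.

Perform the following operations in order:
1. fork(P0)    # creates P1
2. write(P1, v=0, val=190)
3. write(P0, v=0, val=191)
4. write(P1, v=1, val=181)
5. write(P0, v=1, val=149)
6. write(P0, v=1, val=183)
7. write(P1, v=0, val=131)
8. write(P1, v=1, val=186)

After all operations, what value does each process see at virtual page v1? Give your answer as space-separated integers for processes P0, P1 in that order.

Op 1: fork(P0) -> P1. 2 ppages; refcounts: pp0:2 pp1:2
Op 2: write(P1, v0, 190). refcount(pp0)=2>1 -> COPY to pp2. 3 ppages; refcounts: pp0:1 pp1:2 pp2:1
Op 3: write(P0, v0, 191). refcount(pp0)=1 -> write in place. 3 ppages; refcounts: pp0:1 pp1:2 pp2:1
Op 4: write(P1, v1, 181). refcount(pp1)=2>1 -> COPY to pp3. 4 ppages; refcounts: pp0:1 pp1:1 pp2:1 pp3:1
Op 5: write(P0, v1, 149). refcount(pp1)=1 -> write in place. 4 ppages; refcounts: pp0:1 pp1:1 pp2:1 pp3:1
Op 6: write(P0, v1, 183). refcount(pp1)=1 -> write in place. 4 ppages; refcounts: pp0:1 pp1:1 pp2:1 pp3:1
Op 7: write(P1, v0, 131). refcount(pp2)=1 -> write in place. 4 ppages; refcounts: pp0:1 pp1:1 pp2:1 pp3:1
Op 8: write(P1, v1, 186). refcount(pp3)=1 -> write in place. 4 ppages; refcounts: pp0:1 pp1:1 pp2:1 pp3:1
P0: v1 -> pp1 = 183
P1: v1 -> pp3 = 186

Answer: 183 186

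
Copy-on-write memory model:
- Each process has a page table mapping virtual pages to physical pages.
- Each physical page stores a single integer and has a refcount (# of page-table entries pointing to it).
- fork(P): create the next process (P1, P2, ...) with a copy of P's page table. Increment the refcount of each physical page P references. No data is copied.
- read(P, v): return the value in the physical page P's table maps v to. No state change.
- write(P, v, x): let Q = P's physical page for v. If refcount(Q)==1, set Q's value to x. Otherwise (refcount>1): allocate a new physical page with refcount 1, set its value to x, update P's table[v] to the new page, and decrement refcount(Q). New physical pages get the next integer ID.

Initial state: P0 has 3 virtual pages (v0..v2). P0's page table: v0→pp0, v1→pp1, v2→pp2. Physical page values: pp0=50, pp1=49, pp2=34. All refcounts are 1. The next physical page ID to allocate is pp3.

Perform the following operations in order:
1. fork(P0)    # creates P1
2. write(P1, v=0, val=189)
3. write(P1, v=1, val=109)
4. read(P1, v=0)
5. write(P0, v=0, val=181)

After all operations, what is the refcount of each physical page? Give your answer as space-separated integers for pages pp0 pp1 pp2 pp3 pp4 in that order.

Op 1: fork(P0) -> P1. 3 ppages; refcounts: pp0:2 pp1:2 pp2:2
Op 2: write(P1, v0, 189). refcount(pp0)=2>1 -> COPY to pp3. 4 ppages; refcounts: pp0:1 pp1:2 pp2:2 pp3:1
Op 3: write(P1, v1, 109). refcount(pp1)=2>1 -> COPY to pp4. 5 ppages; refcounts: pp0:1 pp1:1 pp2:2 pp3:1 pp4:1
Op 4: read(P1, v0) -> 189. No state change.
Op 5: write(P0, v0, 181). refcount(pp0)=1 -> write in place. 5 ppages; refcounts: pp0:1 pp1:1 pp2:2 pp3:1 pp4:1

Answer: 1 1 2 1 1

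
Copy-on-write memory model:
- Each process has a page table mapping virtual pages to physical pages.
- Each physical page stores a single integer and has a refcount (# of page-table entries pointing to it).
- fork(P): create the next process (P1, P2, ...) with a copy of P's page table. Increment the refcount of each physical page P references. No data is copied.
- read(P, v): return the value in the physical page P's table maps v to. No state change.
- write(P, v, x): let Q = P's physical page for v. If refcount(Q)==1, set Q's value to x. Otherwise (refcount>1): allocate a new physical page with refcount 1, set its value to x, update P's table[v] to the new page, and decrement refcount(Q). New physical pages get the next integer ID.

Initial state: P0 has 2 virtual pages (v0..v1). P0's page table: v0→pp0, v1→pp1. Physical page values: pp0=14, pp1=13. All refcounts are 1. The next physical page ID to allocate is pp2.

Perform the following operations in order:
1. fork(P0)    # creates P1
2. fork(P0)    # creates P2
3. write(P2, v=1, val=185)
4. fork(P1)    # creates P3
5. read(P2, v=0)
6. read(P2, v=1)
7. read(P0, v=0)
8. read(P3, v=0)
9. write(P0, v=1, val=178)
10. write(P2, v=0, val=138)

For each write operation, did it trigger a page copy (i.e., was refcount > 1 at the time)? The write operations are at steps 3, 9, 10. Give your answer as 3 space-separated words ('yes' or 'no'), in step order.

Op 1: fork(P0) -> P1. 2 ppages; refcounts: pp0:2 pp1:2
Op 2: fork(P0) -> P2. 2 ppages; refcounts: pp0:3 pp1:3
Op 3: write(P2, v1, 185). refcount(pp1)=3>1 -> COPY to pp2. 3 ppages; refcounts: pp0:3 pp1:2 pp2:1
Op 4: fork(P1) -> P3. 3 ppages; refcounts: pp0:4 pp1:3 pp2:1
Op 5: read(P2, v0) -> 14. No state change.
Op 6: read(P2, v1) -> 185. No state change.
Op 7: read(P0, v0) -> 14. No state change.
Op 8: read(P3, v0) -> 14. No state change.
Op 9: write(P0, v1, 178). refcount(pp1)=3>1 -> COPY to pp3. 4 ppages; refcounts: pp0:4 pp1:2 pp2:1 pp3:1
Op 10: write(P2, v0, 138). refcount(pp0)=4>1 -> COPY to pp4. 5 ppages; refcounts: pp0:3 pp1:2 pp2:1 pp3:1 pp4:1

yes yes yes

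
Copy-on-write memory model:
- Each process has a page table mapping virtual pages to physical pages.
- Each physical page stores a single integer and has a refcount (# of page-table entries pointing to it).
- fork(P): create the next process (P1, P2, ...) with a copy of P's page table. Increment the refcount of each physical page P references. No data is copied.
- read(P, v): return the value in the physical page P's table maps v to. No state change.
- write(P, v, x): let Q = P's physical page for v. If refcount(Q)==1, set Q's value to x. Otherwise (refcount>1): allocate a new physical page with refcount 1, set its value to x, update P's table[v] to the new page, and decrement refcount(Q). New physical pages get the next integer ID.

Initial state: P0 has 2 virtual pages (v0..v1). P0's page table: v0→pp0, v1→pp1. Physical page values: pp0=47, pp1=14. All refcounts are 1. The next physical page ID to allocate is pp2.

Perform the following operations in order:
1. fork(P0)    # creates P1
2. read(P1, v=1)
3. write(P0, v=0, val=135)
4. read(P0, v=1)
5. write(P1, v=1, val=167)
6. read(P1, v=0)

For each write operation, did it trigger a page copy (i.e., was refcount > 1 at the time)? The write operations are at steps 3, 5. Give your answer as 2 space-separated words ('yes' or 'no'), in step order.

Op 1: fork(P0) -> P1. 2 ppages; refcounts: pp0:2 pp1:2
Op 2: read(P1, v1) -> 14. No state change.
Op 3: write(P0, v0, 135). refcount(pp0)=2>1 -> COPY to pp2. 3 ppages; refcounts: pp0:1 pp1:2 pp2:1
Op 4: read(P0, v1) -> 14. No state change.
Op 5: write(P1, v1, 167). refcount(pp1)=2>1 -> COPY to pp3. 4 ppages; refcounts: pp0:1 pp1:1 pp2:1 pp3:1
Op 6: read(P1, v0) -> 47. No state change.

yes yes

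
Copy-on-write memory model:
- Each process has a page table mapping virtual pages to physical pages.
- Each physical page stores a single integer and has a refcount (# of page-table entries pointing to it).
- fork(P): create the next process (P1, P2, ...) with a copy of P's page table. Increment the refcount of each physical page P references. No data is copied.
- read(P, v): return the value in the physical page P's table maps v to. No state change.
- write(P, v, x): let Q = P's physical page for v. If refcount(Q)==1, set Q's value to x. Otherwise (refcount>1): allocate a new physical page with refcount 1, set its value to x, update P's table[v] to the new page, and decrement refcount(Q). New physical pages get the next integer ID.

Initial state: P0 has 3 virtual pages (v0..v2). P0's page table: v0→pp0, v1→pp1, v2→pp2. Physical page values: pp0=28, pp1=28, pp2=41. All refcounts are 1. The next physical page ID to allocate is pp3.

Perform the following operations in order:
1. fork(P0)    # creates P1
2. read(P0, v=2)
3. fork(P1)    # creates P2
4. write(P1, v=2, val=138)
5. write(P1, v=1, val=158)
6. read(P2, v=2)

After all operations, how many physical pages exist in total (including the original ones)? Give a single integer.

Op 1: fork(P0) -> P1. 3 ppages; refcounts: pp0:2 pp1:2 pp2:2
Op 2: read(P0, v2) -> 41. No state change.
Op 3: fork(P1) -> P2. 3 ppages; refcounts: pp0:3 pp1:3 pp2:3
Op 4: write(P1, v2, 138). refcount(pp2)=3>1 -> COPY to pp3. 4 ppages; refcounts: pp0:3 pp1:3 pp2:2 pp3:1
Op 5: write(P1, v1, 158). refcount(pp1)=3>1 -> COPY to pp4. 5 ppages; refcounts: pp0:3 pp1:2 pp2:2 pp3:1 pp4:1
Op 6: read(P2, v2) -> 41. No state change.

Answer: 5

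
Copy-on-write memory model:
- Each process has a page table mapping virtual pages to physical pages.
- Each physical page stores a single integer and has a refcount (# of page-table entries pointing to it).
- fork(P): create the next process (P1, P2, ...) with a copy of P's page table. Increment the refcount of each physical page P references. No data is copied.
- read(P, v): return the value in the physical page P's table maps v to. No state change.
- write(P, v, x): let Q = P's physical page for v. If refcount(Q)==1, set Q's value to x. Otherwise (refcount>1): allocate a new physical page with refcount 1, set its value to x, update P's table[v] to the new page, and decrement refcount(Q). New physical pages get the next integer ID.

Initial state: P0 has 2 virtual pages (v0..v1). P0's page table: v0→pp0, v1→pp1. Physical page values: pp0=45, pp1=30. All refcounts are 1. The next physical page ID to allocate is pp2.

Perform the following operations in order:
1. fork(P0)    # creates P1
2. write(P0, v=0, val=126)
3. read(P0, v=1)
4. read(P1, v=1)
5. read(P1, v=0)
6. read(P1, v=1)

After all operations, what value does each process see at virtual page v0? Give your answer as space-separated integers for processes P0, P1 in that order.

Answer: 126 45

Derivation:
Op 1: fork(P0) -> P1. 2 ppages; refcounts: pp0:2 pp1:2
Op 2: write(P0, v0, 126). refcount(pp0)=2>1 -> COPY to pp2. 3 ppages; refcounts: pp0:1 pp1:2 pp2:1
Op 3: read(P0, v1) -> 30. No state change.
Op 4: read(P1, v1) -> 30. No state change.
Op 5: read(P1, v0) -> 45. No state change.
Op 6: read(P1, v1) -> 30. No state change.
P0: v0 -> pp2 = 126
P1: v0 -> pp0 = 45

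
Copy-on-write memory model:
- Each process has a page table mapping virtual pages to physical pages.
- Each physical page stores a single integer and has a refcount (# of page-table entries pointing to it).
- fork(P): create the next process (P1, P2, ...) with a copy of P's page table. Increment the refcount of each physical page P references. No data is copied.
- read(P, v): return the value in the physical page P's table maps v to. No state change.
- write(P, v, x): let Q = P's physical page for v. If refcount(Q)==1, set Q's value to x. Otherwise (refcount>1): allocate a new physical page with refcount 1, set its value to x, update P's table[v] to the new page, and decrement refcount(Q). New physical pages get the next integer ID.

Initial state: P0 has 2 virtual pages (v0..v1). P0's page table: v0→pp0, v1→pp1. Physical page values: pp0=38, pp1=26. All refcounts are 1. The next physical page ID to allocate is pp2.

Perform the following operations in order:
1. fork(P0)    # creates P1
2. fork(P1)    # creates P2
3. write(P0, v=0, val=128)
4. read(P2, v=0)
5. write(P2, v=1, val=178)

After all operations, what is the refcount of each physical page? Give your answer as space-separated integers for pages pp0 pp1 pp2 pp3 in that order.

Op 1: fork(P0) -> P1. 2 ppages; refcounts: pp0:2 pp1:2
Op 2: fork(P1) -> P2. 2 ppages; refcounts: pp0:3 pp1:3
Op 3: write(P0, v0, 128). refcount(pp0)=3>1 -> COPY to pp2. 3 ppages; refcounts: pp0:2 pp1:3 pp2:1
Op 4: read(P2, v0) -> 38. No state change.
Op 5: write(P2, v1, 178). refcount(pp1)=3>1 -> COPY to pp3. 4 ppages; refcounts: pp0:2 pp1:2 pp2:1 pp3:1

Answer: 2 2 1 1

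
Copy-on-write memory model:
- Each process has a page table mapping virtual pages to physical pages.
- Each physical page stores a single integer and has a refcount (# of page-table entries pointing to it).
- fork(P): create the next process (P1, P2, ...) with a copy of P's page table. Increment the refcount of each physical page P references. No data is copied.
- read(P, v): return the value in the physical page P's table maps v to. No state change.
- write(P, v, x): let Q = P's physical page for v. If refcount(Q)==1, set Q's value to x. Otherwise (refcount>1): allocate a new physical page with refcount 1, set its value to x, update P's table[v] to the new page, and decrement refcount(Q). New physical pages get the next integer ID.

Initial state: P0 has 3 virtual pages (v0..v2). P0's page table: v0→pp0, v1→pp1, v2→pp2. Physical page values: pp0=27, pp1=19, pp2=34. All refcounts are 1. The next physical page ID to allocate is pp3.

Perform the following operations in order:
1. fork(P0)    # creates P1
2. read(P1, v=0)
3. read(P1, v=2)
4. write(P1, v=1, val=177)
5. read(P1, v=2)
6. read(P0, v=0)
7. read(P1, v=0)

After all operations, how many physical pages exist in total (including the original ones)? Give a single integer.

Answer: 4

Derivation:
Op 1: fork(P0) -> P1. 3 ppages; refcounts: pp0:2 pp1:2 pp2:2
Op 2: read(P1, v0) -> 27. No state change.
Op 3: read(P1, v2) -> 34. No state change.
Op 4: write(P1, v1, 177). refcount(pp1)=2>1 -> COPY to pp3. 4 ppages; refcounts: pp0:2 pp1:1 pp2:2 pp3:1
Op 5: read(P1, v2) -> 34. No state change.
Op 6: read(P0, v0) -> 27. No state change.
Op 7: read(P1, v0) -> 27. No state change.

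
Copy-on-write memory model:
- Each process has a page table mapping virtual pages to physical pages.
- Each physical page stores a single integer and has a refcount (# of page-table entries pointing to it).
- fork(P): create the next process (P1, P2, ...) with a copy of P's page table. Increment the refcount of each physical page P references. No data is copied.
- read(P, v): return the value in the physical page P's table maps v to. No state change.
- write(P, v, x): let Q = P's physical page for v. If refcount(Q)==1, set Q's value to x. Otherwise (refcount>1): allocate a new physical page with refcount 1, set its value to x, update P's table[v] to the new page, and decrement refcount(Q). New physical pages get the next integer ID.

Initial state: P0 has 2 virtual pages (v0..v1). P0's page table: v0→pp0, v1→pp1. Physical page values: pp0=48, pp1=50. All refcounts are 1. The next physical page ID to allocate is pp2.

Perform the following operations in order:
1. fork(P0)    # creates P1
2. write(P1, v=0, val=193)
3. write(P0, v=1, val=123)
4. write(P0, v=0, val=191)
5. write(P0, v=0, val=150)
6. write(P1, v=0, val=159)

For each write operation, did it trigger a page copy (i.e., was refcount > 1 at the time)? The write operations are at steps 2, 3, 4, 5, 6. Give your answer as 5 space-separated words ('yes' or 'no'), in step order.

Op 1: fork(P0) -> P1. 2 ppages; refcounts: pp0:2 pp1:2
Op 2: write(P1, v0, 193). refcount(pp0)=2>1 -> COPY to pp2. 3 ppages; refcounts: pp0:1 pp1:2 pp2:1
Op 3: write(P0, v1, 123). refcount(pp1)=2>1 -> COPY to pp3. 4 ppages; refcounts: pp0:1 pp1:1 pp2:1 pp3:1
Op 4: write(P0, v0, 191). refcount(pp0)=1 -> write in place. 4 ppages; refcounts: pp0:1 pp1:1 pp2:1 pp3:1
Op 5: write(P0, v0, 150). refcount(pp0)=1 -> write in place. 4 ppages; refcounts: pp0:1 pp1:1 pp2:1 pp3:1
Op 6: write(P1, v0, 159). refcount(pp2)=1 -> write in place. 4 ppages; refcounts: pp0:1 pp1:1 pp2:1 pp3:1

yes yes no no no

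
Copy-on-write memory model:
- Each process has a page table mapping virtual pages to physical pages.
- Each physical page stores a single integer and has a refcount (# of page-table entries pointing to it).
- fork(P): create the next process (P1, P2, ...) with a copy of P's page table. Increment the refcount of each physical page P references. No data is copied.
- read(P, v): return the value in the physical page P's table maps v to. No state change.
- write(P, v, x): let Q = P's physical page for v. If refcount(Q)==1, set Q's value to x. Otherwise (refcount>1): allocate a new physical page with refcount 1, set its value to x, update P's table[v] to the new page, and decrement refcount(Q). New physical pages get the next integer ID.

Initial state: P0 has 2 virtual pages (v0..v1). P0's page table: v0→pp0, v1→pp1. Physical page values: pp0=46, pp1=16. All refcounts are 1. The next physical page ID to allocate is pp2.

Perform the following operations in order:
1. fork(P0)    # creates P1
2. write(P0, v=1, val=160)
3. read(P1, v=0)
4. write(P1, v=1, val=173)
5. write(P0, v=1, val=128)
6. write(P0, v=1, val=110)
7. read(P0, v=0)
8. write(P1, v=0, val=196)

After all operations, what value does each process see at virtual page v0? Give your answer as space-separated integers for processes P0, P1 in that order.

Answer: 46 196

Derivation:
Op 1: fork(P0) -> P1. 2 ppages; refcounts: pp0:2 pp1:2
Op 2: write(P0, v1, 160). refcount(pp1)=2>1 -> COPY to pp2. 3 ppages; refcounts: pp0:2 pp1:1 pp2:1
Op 3: read(P1, v0) -> 46. No state change.
Op 4: write(P1, v1, 173). refcount(pp1)=1 -> write in place. 3 ppages; refcounts: pp0:2 pp1:1 pp2:1
Op 5: write(P0, v1, 128). refcount(pp2)=1 -> write in place. 3 ppages; refcounts: pp0:2 pp1:1 pp2:1
Op 6: write(P0, v1, 110). refcount(pp2)=1 -> write in place. 3 ppages; refcounts: pp0:2 pp1:1 pp2:1
Op 7: read(P0, v0) -> 46. No state change.
Op 8: write(P1, v0, 196). refcount(pp0)=2>1 -> COPY to pp3. 4 ppages; refcounts: pp0:1 pp1:1 pp2:1 pp3:1
P0: v0 -> pp0 = 46
P1: v0 -> pp3 = 196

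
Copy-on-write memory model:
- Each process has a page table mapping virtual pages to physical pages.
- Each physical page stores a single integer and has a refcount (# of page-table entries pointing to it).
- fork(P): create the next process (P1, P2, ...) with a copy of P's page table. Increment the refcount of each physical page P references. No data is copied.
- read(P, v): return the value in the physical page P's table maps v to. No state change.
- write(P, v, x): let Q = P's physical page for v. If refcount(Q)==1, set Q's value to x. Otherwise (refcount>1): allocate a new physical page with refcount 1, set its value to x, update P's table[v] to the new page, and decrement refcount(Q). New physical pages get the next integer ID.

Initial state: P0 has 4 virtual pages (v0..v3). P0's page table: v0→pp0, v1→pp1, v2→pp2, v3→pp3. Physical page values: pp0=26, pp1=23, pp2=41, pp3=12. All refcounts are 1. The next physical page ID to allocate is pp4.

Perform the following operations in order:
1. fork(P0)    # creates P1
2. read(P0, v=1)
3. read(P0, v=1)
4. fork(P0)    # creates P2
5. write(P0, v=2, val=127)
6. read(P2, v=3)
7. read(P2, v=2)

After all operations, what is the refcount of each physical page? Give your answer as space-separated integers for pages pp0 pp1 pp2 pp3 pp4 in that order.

Answer: 3 3 2 3 1

Derivation:
Op 1: fork(P0) -> P1. 4 ppages; refcounts: pp0:2 pp1:2 pp2:2 pp3:2
Op 2: read(P0, v1) -> 23. No state change.
Op 3: read(P0, v1) -> 23. No state change.
Op 4: fork(P0) -> P2. 4 ppages; refcounts: pp0:3 pp1:3 pp2:3 pp3:3
Op 5: write(P0, v2, 127). refcount(pp2)=3>1 -> COPY to pp4. 5 ppages; refcounts: pp0:3 pp1:3 pp2:2 pp3:3 pp4:1
Op 6: read(P2, v3) -> 12. No state change.
Op 7: read(P2, v2) -> 41. No state change.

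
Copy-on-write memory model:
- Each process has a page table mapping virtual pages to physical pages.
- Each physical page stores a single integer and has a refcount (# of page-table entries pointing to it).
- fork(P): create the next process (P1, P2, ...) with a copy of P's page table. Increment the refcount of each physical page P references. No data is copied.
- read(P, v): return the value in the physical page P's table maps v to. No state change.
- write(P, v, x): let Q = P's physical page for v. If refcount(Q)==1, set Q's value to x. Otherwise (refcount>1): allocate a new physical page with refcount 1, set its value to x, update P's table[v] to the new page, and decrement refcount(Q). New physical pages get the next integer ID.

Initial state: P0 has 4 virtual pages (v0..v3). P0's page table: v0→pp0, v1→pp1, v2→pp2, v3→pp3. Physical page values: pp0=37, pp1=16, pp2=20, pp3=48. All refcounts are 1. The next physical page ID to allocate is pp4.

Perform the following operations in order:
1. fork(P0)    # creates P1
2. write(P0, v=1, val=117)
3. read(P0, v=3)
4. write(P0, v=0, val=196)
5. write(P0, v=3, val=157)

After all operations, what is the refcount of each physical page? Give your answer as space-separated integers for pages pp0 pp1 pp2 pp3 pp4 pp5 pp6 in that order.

Answer: 1 1 2 1 1 1 1

Derivation:
Op 1: fork(P0) -> P1. 4 ppages; refcounts: pp0:2 pp1:2 pp2:2 pp3:2
Op 2: write(P0, v1, 117). refcount(pp1)=2>1 -> COPY to pp4. 5 ppages; refcounts: pp0:2 pp1:1 pp2:2 pp3:2 pp4:1
Op 3: read(P0, v3) -> 48. No state change.
Op 4: write(P0, v0, 196). refcount(pp0)=2>1 -> COPY to pp5. 6 ppages; refcounts: pp0:1 pp1:1 pp2:2 pp3:2 pp4:1 pp5:1
Op 5: write(P0, v3, 157). refcount(pp3)=2>1 -> COPY to pp6. 7 ppages; refcounts: pp0:1 pp1:1 pp2:2 pp3:1 pp4:1 pp5:1 pp6:1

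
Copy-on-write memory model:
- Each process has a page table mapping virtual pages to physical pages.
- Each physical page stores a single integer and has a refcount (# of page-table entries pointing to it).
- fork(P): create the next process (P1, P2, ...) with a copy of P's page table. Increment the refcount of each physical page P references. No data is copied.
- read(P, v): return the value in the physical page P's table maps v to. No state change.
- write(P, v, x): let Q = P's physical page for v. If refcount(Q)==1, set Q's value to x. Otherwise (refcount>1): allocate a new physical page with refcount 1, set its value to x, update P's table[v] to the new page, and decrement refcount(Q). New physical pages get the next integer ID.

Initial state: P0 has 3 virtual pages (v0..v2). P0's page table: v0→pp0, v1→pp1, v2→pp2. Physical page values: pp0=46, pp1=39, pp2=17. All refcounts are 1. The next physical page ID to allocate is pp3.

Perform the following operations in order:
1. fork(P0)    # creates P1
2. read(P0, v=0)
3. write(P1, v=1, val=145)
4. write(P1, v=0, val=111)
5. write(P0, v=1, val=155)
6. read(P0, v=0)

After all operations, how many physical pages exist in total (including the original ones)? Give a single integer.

Answer: 5

Derivation:
Op 1: fork(P0) -> P1. 3 ppages; refcounts: pp0:2 pp1:2 pp2:2
Op 2: read(P0, v0) -> 46. No state change.
Op 3: write(P1, v1, 145). refcount(pp1)=2>1 -> COPY to pp3. 4 ppages; refcounts: pp0:2 pp1:1 pp2:2 pp3:1
Op 4: write(P1, v0, 111). refcount(pp0)=2>1 -> COPY to pp4. 5 ppages; refcounts: pp0:1 pp1:1 pp2:2 pp3:1 pp4:1
Op 5: write(P0, v1, 155). refcount(pp1)=1 -> write in place. 5 ppages; refcounts: pp0:1 pp1:1 pp2:2 pp3:1 pp4:1
Op 6: read(P0, v0) -> 46. No state change.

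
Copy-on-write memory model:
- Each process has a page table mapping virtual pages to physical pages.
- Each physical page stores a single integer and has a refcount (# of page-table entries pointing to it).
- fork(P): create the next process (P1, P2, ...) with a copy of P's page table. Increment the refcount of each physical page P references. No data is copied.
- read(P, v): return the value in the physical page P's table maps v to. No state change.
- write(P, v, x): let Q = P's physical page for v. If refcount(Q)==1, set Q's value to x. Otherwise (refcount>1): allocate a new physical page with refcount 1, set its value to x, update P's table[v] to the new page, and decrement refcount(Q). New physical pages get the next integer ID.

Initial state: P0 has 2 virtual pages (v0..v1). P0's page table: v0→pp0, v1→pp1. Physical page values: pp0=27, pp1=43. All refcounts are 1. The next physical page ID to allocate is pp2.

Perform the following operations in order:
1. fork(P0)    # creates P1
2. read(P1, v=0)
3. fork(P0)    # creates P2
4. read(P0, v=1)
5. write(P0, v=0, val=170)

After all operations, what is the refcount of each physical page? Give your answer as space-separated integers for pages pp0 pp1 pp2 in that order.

Answer: 2 3 1

Derivation:
Op 1: fork(P0) -> P1. 2 ppages; refcounts: pp0:2 pp1:2
Op 2: read(P1, v0) -> 27. No state change.
Op 3: fork(P0) -> P2. 2 ppages; refcounts: pp0:3 pp1:3
Op 4: read(P0, v1) -> 43. No state change.
Op 5: write(P0, v0, 170). refcount(pp0)=3>1 -> COPY to pp2. 3 ppages; refcounts: pp0:2 pp1:3 pp2:1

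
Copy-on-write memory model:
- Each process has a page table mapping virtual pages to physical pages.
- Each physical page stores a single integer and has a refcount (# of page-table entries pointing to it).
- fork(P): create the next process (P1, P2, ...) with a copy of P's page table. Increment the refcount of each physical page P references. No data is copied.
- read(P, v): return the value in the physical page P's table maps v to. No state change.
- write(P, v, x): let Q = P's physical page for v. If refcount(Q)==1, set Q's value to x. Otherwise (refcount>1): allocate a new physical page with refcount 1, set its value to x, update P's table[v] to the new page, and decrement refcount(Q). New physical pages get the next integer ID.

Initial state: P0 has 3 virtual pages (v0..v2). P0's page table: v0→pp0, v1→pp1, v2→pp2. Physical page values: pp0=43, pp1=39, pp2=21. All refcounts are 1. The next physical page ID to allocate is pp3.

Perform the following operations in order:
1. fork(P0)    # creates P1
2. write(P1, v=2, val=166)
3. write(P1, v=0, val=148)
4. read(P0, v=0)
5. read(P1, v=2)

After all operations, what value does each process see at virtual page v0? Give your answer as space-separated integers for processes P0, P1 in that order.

Op 1: fork(P0) -> P1. 3 ppages; refcounts: pp0:2 pp1:2 pp2:2
Op 2: write(P1, v2, 166). refcount(pp2)=2>1 -> COPY to pp3. 4 ppages; refcounts: pp0:2 pp1:2 pp2:1 pp3:1
Op 3: write(P1, v0, 148). refcount(pp0)=2>1 -> COPY to pp4. 5 ppages; refcounts: pp0:1 pp1:2 pp2:1 pp3:1 pp4:1
Op 4: read(P0, v0) -> 43. No state change.
Op 5: read(P1, v2) -> 166. No state change.
P0: v0 -> pp0 = 43
P1: v0 -> pp4 = 148

Answer: 43 148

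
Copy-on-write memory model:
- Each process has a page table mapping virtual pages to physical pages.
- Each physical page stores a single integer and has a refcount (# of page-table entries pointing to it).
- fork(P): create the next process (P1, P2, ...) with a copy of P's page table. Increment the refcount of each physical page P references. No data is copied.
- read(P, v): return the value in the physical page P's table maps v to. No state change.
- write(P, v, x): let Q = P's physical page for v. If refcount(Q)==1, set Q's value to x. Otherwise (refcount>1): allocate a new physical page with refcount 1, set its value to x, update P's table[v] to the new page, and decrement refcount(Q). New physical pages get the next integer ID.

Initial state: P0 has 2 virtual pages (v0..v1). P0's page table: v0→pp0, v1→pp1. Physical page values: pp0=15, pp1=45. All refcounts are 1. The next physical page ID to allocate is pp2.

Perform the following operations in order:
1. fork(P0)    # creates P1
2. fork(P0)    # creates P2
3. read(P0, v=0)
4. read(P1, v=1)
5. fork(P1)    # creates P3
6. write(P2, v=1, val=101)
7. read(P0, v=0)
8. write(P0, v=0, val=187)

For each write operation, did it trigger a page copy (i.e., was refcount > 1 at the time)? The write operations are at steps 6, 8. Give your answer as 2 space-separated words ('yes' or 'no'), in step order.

Op 1: fork(P0) -> P1. 2 ppages; refcounts: pp0:2 pp1:2
Op 2: fork(P0) -> P2. 2 ppages; refcounts: pp0:3 pp1:3
Op 3: read(P0, v0) -> 15. No state change.
Op 4: read(P1, v1) -> 45. No state change.
Op 5: fork(P1) -> P3. 2 ppages; refcounts: pp0:4 pp1:4
Op 6: write(P2, v1, 101). refcount(pp1)=4>1 -> COPY to pp2. 3 ppages; refcounts: pp0:4 pp1:3 pp2:1
Op 7: read(P0, v0) -> 15. No state change.
Op 8: write(P0, v0, 187). refcount(pp0)=4>1 -> COPY to pp3. 4 ppages; refcounts: pp0:3 pp1:3 pp2:1 pp3:1

yes yes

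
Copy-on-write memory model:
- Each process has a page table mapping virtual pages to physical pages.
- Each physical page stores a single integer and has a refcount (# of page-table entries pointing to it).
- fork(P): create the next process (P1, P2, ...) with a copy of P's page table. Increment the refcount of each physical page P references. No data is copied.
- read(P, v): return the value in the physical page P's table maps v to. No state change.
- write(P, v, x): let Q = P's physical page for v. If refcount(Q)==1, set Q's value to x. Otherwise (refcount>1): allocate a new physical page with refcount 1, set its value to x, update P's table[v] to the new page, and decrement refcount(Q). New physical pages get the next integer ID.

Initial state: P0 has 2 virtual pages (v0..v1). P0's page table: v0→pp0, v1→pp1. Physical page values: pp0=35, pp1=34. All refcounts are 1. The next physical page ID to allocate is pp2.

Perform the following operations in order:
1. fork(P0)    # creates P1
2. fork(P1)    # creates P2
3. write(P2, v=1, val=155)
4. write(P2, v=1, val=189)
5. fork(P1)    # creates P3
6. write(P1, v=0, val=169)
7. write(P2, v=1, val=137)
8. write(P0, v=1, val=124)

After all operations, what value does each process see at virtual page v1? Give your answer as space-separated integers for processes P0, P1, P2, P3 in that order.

Op 1: fork(P0) -> P1. 2 ppages; refcounts: pp0:2 pp1:2
Op 2: fork(P1) -> P2. 2 ppages; refcounts: pp0:3 pp1:3
Op 3: write(P2, v1, 155). refcount(pp1)=3>1 -> COPY to pp2. 3 ppages; refcounts: pp0:3 pp1:2 pp2:1
Op 4: write(P2, v1, 189). refcount(pp2)=1 -> write in place. 3 ppages; refcounts: pp0:3 pp1:2 pp2:1
Op 5: fork(P1) -> P3. 3 ppages; refcounts: pp0:4 pp1:3 pp2:1
Op 6: write(P1, v0, 169). refcount(pp0)=4>1 -> COPY to pp3. 4 ppages; refcounts: pp0:3 pp1:3 pp2:1 pp3:1
Op 7: write(P2, v1, 137). refcount(pp2)=1 -> write in place. 4 ppages; refcounts: pp0:3 pp1:3 pp2:1 pp3:1
Op 8: write(P0, v1, 124). refcount(pp1)=3>1 -> COPY to pp4. 5 ppages; refcounts: pp0:3 pp1:2 pp2:1 pp3:1 pp4:1
P0: v1 -> pp4 = 124
P1: v1 -> pp1 = 34
P2: v1 -> pp2 = 137
P3: v1 -> pp1 = 34

Answer: 124 34 137 34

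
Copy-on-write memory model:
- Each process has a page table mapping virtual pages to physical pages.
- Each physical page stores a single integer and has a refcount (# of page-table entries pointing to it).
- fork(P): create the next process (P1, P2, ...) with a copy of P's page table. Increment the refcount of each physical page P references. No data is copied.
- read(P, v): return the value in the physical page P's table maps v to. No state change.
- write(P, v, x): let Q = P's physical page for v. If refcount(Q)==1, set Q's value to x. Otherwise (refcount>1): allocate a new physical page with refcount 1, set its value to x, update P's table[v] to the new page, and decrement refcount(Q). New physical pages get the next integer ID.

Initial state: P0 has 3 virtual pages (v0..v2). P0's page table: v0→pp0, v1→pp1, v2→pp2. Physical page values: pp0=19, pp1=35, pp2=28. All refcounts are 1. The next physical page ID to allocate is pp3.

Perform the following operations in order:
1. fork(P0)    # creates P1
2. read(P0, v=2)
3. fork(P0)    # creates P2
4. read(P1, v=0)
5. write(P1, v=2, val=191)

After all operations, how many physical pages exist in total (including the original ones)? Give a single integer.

Answer: 4

Derivation:
Op 1: fork(P0) -> P1. 3 ppages; refcounts: pp0:2 pp1:2 pp2:2
Op 2: read(P0, v2) -> 28. No state change.
Op 3: fork(P0) -> P2. 3 ppages; refcounts: pp0:3 pp1:3 pp2:3
Op 4: read(P1, v0) -> 19. No state change.
Op 5: write(P1, v2, 191). refcount(pp2)=3>1 -> COPY to pp3. 4 ppages; refcounts: pp0:3 pp1:3 pp2:2 pp3:1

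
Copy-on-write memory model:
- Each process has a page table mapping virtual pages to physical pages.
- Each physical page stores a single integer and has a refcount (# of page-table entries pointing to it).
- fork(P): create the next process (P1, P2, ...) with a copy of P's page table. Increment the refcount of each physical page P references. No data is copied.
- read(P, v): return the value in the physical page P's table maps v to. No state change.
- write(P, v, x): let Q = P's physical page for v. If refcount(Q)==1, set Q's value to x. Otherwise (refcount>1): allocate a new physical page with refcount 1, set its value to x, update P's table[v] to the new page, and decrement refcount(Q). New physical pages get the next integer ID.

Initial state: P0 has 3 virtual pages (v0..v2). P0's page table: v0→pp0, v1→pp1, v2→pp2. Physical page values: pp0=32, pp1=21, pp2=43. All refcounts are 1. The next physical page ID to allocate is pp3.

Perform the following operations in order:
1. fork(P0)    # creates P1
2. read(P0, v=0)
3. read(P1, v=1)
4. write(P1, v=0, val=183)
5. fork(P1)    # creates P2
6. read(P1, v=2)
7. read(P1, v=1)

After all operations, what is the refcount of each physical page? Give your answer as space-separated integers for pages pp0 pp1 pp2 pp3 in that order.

Op 1: fork(P0) -> P1. 3 ppages; refcounts: pp0:2 pp1:2 pp2:2
Op 2: read(P0, v0) -> 32. No state change.
Op 3: read(P1, v1) -> 21. No state change.
Op 4: write(P1, v0, 183). refcount(pp0)=2>1 -> COPY to pp3. 4 ppages; refcounts: pp0:1 pp1:2 pp2:2 pp3:1
Op 5: fork(P1) -> P2. 4 ppages; refcounts: pp0:1 pp1:3 pp2:3 pp3:2
Op 6: read(P1, v2) -> 43. No state change.
Op 7: read(P1, v1) -> 21. No state change.

Answer: 1 3 3 2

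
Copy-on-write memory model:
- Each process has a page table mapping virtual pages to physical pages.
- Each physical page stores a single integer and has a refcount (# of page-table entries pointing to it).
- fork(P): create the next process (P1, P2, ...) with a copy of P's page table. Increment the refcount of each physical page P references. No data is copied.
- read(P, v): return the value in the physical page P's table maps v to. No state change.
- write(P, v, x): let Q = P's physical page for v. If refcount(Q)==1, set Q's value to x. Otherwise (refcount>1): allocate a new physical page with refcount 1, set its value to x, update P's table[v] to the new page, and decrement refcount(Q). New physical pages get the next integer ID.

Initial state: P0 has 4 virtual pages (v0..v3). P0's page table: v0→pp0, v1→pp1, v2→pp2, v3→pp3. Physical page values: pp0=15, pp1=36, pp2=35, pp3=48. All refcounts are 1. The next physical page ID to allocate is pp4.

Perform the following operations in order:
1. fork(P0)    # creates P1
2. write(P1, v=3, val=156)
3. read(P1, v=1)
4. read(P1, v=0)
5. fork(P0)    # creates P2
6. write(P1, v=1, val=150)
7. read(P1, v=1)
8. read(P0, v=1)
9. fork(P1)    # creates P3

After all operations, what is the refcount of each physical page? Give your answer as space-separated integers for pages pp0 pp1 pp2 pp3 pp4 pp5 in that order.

Op 1: fork(P0) -> P1. 4 ppages; refcounts: pp0:2 pp1:2 pp2:2 pp3:2
Op 2: write(P1, v3, 156). refcount(pp3)=2>1 -> COPY to pp4. 5 ppages; refcounts: pp0:2 pp1:2 pp2:2 pp3:1 pp4:1
Op 3: read(P1, v1) -> 36. No state change.
Op 4: read(P1, v0) -> 15. No state change.
Op 5: fork(P0) -> P2. 5 ppages; refcounts: pp0:3 pp1:3 pp2:3 pp3:2 pp4:1
Op 6: write(P1, v1, 150). refcount(pp1)=3>1 -> COPY to pp5. 6 ppages; refcounts: pp0:3 pp1:2 pp2:3 pp3:2 pp4:1 pp5:1
Op 7: read(P1, v1) -> 150. No state change.
Op 8: read(P0, v1) -> 36. No state change.
Op 9: fork(P1) -> P3. 6 ppages; refcounts: pp0:4 pp1:2 pp2:4 pp3:2 pp4:2 pp5:2

Answer: 4 2 4 2 2 2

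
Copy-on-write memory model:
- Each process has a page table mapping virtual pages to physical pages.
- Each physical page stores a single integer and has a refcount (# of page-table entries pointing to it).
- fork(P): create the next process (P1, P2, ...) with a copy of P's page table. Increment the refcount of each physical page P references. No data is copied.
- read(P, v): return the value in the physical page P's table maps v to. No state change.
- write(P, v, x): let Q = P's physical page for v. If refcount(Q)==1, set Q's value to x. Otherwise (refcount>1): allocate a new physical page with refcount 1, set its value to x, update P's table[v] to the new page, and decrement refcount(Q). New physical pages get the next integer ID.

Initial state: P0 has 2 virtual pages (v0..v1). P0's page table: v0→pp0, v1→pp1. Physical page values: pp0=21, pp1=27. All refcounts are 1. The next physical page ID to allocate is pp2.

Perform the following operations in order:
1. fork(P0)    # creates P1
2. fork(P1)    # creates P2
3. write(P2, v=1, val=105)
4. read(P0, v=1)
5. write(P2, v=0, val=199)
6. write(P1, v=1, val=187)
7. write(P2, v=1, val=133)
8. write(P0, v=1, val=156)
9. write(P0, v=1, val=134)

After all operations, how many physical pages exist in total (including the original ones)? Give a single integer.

Answer: 5

Derivation:
Op 1: fork(P0) -> P1. 2 ppages; refcounts: pp0:2 pp1:2
Op 2: fork(P1) -> P2. 2 ppages; refcounts: pp0:3 pp1:3
Op 3: write(P2, v1, 105). refcount(pp1)=3>1 -> COPY to pp2. 3 ppages; refcounts: pp0:3 pp1:2 pp2:1
Op 4: read(P0, v1) -> 27. No state change.
Op 5: write(P2, v0, 199). refcount(pp0)=3>1 -> COPY to pp3. 4 ppages; refcounts: pp0:2 pp1:2 pp2:1 pp3:1
Op 6: write(P1, v1, 187). refcount(pp1)=2>1 -> COPY to pp4. 5 ppages; refcounts: pp0:2 pp1:1 pp2:1 pp3:1 pp4:1
Op 7: write(P2, v1, 133). refcount(pp2)=1 -> write in place. 5 ppages; refcounts: pp0:2 pp1:1 pp2:1 pp3:1 pp4:1
Op 8: write(P0, v1, 156). refcount(pp1)=1 -> write in place. 5 ppages; refcounts: pp0:2 pp1:1 pp2:1 pp3:1 pp4:1
Op 9: write(P0, v1, 134). refcount(pp1)=1 -> write in place. 5 ppages; refcounts: pp0:2 pp1:1 pp2:1 pp3:1 pp4:1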